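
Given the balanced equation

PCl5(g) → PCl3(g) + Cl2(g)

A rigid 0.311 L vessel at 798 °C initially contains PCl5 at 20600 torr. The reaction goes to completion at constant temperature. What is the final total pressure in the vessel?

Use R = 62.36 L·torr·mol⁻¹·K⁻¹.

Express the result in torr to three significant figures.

At constant T and V, P ∝ n(gas): 1 mol gas → 2 mol gas.
P_final = (2/1) × 20600 = 41200 torr

41200 torr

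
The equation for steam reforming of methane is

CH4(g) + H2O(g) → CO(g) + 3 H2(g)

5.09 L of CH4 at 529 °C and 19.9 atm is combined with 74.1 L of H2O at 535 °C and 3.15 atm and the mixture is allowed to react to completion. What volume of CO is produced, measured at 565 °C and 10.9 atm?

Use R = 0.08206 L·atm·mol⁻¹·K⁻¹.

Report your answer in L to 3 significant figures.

n(CH4) = PV/RT = (19.9 × 5.09) / (0.08206 × 802.15) = 1.539 mol
n(H2O) = PV/RT = (3.15 × 74.1) / (0.08206 × 808.15) = 3.520 mol
For 1.539 mol CH4, stoichiometry requires (1/1) × 1.539 = 1.539 mol H2O; 3.520 mol is available, so CH4 is limiting.
n(CO) = (1/1) × 1.539 = 1.539 mol
V(CO) = nRT/P = 1.539 × 0.08206 × 838.15 / 10.9 = 9.711 L

9.71 L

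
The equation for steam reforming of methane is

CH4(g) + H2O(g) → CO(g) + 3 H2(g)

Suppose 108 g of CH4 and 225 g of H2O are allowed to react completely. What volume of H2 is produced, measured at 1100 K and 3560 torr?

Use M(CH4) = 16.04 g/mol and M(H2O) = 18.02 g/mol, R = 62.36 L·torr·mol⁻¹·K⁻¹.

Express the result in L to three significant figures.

n(CH4) = 108 / 16.04 = 6.733 mol
n(H2O) = 225 / 18.02 = 12.49 mol
For 6.733 mol CH4, stoichiometry requires (1/1) × 6.733 = 6.733 mol H2O; 12.49 mol is available, so CH4 is limiting.
n(H2) = (3/1) × 6.733 = 20.20 mol
V(H2) = nRT/P = 20.20 × 62.36 × 1100 / 3560 = 389.2 L

389 L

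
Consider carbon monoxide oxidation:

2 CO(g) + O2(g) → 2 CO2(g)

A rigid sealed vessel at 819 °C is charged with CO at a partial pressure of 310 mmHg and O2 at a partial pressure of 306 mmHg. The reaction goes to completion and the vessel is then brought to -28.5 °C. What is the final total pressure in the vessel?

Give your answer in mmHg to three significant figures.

103 mmHg

At constant V, partial pressures at 819 °C are proportional to moles, so apply stoichiometry directly to pressures.
P(O2) required for 310 mmHg of CO = (1/2) × 310 = 155.0 mmHg; available 306 mmHg, so CO is limiting.
P(O2) remaining = 306 − (1/2) × 310 = 151.0 mmHg
P(gaseous products) = (2)/2 × 310 = 310.0 mmHg
P_total at 819 °C = 151.0 + 310.0 = 461.0 mmHg
Scaling to -28.5 °C: P = 461.0 × 244.65/1092.15 = 103.3 mmHg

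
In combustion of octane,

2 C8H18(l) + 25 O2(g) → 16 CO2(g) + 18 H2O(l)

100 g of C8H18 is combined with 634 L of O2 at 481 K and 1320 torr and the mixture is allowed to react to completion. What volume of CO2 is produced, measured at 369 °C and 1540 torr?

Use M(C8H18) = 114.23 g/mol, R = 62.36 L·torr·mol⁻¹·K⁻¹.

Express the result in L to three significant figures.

n(C8H18) = 100 / 114.23 = 0.8754 mol
n(O2) = PV/RT = (1320 × 634) / (62.36 × 481) = 27.90 mol
For 0.8754 mol C8H18, stoichiometry requires (25/2) × 0.8754 = 10.94 mol O2; 27.90 mol is available, so C8H18 is limiting.
n(CO2) = (16/2) × 0.8754 = 7.003 mol
V(CO2) = nRT/P = 7.003 × 62.36 × 642.15 / 1540 = 182.1 L

182 L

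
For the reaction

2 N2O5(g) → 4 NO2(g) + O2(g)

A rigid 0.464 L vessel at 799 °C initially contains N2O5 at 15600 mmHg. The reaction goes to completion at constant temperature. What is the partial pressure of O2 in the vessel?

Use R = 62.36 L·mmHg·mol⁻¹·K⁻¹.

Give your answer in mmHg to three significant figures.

7800 mmHg

n(N2O5)₀ = PV/RT = (15600 × 0.464) / (62.36 × 1072.15) = 0.1083 mol
n(O2) = (1/2) × 0.1083 = 0.05415 mol
P(O2) = nRT/V = 0.05415 × 62.36 × 1072.15 / 0.464 = 7803 mmHg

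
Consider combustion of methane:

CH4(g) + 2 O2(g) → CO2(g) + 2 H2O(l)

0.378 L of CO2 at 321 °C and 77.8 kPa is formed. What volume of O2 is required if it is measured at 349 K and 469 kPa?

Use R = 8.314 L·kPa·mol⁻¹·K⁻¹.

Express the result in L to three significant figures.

n(CO2) = PV/RT = (77.8 × 0.378) / (8.314 × 594.15) = 0.005953 mol
n(O2) = (2/1) × 0.005953 = 0.01191 mol
V = nRT/P = 0.01191 × 8.314 × 349 / 469 = 0.07368 L

0.0737 L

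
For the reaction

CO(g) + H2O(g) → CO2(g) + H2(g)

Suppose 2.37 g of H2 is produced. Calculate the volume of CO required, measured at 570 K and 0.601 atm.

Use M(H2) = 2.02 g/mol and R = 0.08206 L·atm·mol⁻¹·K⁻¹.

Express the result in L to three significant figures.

91.3 L

n(H2) = 2.370 / 2.02 = 1.173 mol
n(CO) = (1/1) × 1.173 = 1.173 mol
V = nRT/P = 1.173 × 0.08206 × 570 / 0.601 = 91.29 L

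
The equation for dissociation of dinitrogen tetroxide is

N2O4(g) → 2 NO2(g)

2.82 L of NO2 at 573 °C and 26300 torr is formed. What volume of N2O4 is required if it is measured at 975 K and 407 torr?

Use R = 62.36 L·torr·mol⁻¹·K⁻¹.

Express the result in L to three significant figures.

n(NO2) = PV/RT = (26300 × 2.82) / (62.36 × 846.15) = 1.406 mol
n(N2O4) = (1/2) × 1.406 = 0.7030 mol
V = nRT/P = 0.7030 × 62.36 × 975 / 407 = 105.0 L

105 L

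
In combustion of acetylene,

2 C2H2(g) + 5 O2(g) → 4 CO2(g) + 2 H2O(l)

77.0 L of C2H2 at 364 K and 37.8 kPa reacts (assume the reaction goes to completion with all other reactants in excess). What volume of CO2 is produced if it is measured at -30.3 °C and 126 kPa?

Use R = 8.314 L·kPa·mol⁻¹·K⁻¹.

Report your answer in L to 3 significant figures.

n(C2H2) = PV/RT = (37.8 × 77.0) / (8.314 × 364) = 0.9618 mol
n(CO2) = (4/2) × 0.9618 = 1.924 mol
V = nRT/P = 1.924 × 8.314 × 242.85 / 126 = 30.83 L

30.8 L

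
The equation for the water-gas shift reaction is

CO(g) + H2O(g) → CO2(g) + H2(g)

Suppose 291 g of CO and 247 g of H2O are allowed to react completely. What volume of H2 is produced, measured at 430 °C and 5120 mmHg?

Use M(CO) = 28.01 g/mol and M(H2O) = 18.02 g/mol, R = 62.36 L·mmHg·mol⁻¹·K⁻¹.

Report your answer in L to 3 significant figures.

89.0 L

n(CO) = 291 / 28.01 = 10.39 mol
n(H2O) = 247 / 18.02 = 13.71 mol
For 10.39 mol CO, stoichiometry requires (1/1) × 10.39 = 10.39 mol H2O; 13.71 mol is available, so CO is limiting.
n(H2) = (1/1) × 10.39 = 10.39 mol
V(H2) = nRT/P = 10.39 × 62.36 × 703.15 / 5120 = 88.98 L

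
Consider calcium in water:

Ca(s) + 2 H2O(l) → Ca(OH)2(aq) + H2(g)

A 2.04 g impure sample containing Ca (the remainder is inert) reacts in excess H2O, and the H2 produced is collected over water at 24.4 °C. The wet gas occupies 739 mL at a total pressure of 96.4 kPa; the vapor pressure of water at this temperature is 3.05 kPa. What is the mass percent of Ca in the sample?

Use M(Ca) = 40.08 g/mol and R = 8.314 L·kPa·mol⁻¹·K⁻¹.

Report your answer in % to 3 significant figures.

54.8 %

P(H2) = 96.4 − 3.05 = 93.35 kPa
n(H2) = PV/RT = (93.35 × 0.7390) / (8.314 × 297.55) = 0.02789 mol
n(Ca) = (1/1) × 0.02789 = 0.02789 mol
m(Ca) = 0.02789 × 40.08 = 1.118 g
%Ca = 1.118 / 2.04 × 100 = 54.80%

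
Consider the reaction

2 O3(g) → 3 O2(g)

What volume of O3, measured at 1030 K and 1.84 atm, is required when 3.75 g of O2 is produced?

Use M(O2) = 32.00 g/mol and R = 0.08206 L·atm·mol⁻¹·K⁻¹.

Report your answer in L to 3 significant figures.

3.59 L

n(O2) = 3.750 / 32.00 = 0.1172 mol
n(O3) = (2/3) × 0.1172 = 0.07813 mol
V = nRT/P = 0.07813 × 0.08206 × 1030 / 1.84 = 3.589 L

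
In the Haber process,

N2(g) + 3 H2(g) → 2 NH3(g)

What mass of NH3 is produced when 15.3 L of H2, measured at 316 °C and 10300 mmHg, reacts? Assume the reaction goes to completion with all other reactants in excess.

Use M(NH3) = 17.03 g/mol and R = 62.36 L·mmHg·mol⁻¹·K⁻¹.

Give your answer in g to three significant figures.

48.7 g

n(H2) = PV/RT = (10300 × 15.3) / (62.36 × 589.15) = 4.289 mol
n(NH3) = (2/3) × 4.289 = 2.859 mol
m(NH3) = 2.859 × 17.03 = 48.69 g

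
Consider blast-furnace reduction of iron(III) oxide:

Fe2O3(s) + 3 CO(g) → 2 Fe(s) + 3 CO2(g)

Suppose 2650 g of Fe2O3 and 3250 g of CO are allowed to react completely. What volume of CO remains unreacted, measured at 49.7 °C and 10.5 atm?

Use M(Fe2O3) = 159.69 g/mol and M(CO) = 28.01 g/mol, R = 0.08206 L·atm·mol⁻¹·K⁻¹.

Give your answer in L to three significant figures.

n(Fe2O3) = 2650 / 159.69 = 16.59 mol
n(CO) = 3250 / 28.01 = 116.0 mol
For 16.59 mol Fe2O3, stoichiometry requires (3/1) × 16.59 = 49.77 mol CO; 116.0 mol is available, so Fe2O3 is limiting.
n(CO) consumed = (3/1) × 16.59 = 49.77 mol; remaining = 116.0 − 49.77 = 66.23 mol
V(CO) = nRT/P = 66.23 × 0.08206 × 322.85 / 10.5 = 167.1 L

167 L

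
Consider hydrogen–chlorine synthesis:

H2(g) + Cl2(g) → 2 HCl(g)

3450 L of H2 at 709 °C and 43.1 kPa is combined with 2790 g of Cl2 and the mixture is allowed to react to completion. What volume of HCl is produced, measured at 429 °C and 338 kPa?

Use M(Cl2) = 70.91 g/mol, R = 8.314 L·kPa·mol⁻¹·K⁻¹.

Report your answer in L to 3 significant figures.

629 L

n(H2) = PV/RT = (43.1 × 3450) / (8.314 × 982.15) = 18.21 mol
n(Cl2) = 2790 / 70.91 = 39.35 mol
For 18.21 mol H2, stoichiometry requires (1/1) × 18.21 = 18.21 mol Cl2; 39.35 mol is available, so H2 is limiting.
n(HCl) = (2/1) × 18.21 = 36.42 mol
V(HCl) = nRT/P = 36.42 × 8.314 × 702.15 / 338 = 629.0 L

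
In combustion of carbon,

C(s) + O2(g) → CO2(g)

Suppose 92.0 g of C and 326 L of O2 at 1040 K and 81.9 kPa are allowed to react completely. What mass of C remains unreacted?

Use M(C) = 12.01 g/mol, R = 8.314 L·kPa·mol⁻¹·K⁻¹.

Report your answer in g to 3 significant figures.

n(C) = 92.0 / 12.01 = 7.660 mol
n(O2) = PV/RT = (81.9 × 326) / (8.314 × 1040) = 3.088 mol
For 7.660 mol C, stoichiometry requires (1/1) × 7.660 = 7.660 mol O2; 3.088 mol is available, so O2 is limiting.
n(C) consumed = (1/1) × 3.088 = 3.088 mol; remaining = 7.660 − 3.088 = 4.572 mol
m(C) = 4.572 × 12.01 = 54.91 g

54.9 g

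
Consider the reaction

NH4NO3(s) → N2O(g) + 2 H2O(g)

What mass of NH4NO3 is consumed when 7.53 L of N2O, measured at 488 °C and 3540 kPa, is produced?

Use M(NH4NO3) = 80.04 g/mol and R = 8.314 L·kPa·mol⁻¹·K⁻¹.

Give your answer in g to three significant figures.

337 g

n(N2O) = PV/RT = (3540 × 7.53) / (8.314 × 761.15) = 4.212 mol
n(NH4NO3) = (1/1) × 4.212 = 4.212 mol
m(NH4NO3) = 4.212 × 80.04 = 337.1 g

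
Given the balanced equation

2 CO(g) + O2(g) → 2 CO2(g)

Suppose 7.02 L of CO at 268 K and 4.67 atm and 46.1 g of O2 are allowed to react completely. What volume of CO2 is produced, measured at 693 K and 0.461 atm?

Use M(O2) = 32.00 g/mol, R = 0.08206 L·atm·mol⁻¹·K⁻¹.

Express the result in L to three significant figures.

n(CO) = PV/RT = (4.67 × 7.02) / (0.08206 × 268) = 1.491 mol
n(O2) = 46.1 / 32.00 = 1.441 mol
For 1.491 mol CO, stoichiometry requires (1/2) × 1.491 = 0.7455 mol O2; 1.441 mol is available, so CO is limiting.
n(CO2) = (2/2) × 1.491 = 1.491 mol
V(CO2) = nRT/P = 1.491 × 0.08206 × 693 / 0.461 = 183.9 L

184 L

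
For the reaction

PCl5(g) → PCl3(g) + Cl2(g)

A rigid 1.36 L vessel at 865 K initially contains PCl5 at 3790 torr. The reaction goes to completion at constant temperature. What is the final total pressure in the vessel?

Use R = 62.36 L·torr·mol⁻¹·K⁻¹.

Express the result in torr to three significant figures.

At constant T and V, P ∝ n(gas): 1 mol gas → 2 mol gas.
P_final = (2/1) × 3790 = 7580 torr

7580 torr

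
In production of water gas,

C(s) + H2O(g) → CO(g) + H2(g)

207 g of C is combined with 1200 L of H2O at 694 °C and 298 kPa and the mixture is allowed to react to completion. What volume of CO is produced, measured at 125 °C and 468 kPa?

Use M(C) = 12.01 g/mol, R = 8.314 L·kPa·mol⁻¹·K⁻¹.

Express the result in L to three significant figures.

n(C) = 207 / 12.01 = 17.24 mol
n(H2O) = PV/RT = (298 × 1200) / (8.314 × 967.15) = 44.47 mol
For 17.24 mol C, stoichiometry requires (1/1) × 17.24 = 17.24 mol H2O; 44.47 mol is available, so C is limiting.
n(CO) = (1/1) × 17.24 = 17.24 mol
V(CO) = nRT/P = 17.24 × 8.314 × 398.15 / 468 = 121.9 L

122 L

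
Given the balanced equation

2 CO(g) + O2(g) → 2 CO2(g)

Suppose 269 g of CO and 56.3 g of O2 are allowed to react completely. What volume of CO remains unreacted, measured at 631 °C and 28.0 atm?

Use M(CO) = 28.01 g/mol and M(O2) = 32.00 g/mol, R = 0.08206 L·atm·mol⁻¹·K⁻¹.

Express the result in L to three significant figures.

n(CO) = 269 / 28.01 = 9.604 mol
n(O2) = 56.3 / 32.00 = 1.759 mol
For 9.604 mol CO, stoichiometry requires (1/2) × 9.604 = 4.802 mol O2; 1.759 mol is available, so O2 is limiting.
n(CO) consumed = (2/1) × 1.759 = 3.518 mol; remaining = 9.604 − 3.518 = 6.086 mol
V(CO) = nRT/P = 6.086 × 0.08206 × 904.15 / 28.0 = 16.13 L

16.1 L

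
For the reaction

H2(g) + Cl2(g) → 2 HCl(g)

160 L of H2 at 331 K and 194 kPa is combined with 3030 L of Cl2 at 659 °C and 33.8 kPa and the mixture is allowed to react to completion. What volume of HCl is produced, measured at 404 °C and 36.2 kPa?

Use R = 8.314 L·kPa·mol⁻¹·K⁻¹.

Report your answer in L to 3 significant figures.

3510 L

n(H2) = PV/RT = (194 × 160) / (8.314 × 331) = 11.28 mol
n(Cl2) = PV/RT = (33.8 × 3030) / (8.314 × 932.15) = 13.21 mol
For 11.28 mol H2, stoichiometry requires (1/1) × 11.28 = 11.28 mol Cl2; 13.21 mol is available, so H2 is limiting.
n(HCl) = (2/1) × 11.28 = 22.56 mol
V(HCl) = nRT/P = 22.56 × 8.314 × 677.15 / 36.2 = 3509 L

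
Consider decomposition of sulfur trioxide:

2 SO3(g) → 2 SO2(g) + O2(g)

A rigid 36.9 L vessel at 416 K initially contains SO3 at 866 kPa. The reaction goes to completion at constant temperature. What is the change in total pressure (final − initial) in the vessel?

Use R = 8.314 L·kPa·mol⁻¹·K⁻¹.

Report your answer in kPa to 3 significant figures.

Since T and V are fixed, P_final/P_initial = n_final/n_initial = 3/2.
P_final = (3/2) × 866 = 1299 kPa; ΔP = 1299 − 866 = 433.0 kPa

433 kPa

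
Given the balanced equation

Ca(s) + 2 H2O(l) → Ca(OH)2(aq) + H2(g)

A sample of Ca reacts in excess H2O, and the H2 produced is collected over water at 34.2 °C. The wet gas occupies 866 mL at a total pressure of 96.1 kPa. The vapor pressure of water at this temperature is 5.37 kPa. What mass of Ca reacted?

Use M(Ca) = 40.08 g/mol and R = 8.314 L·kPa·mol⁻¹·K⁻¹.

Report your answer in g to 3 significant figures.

P(H2) = 96.1 − 5.37 = 90.73 kPa
n(H2) = PV/RT = (90.73 × 0.8660) / (8.314 × 307.35) = 0.03075 mol
n(Ca) = (1/1) × 0.03075 = 0.03075 mol
m(Ca) = 0.03075 × 40.08 = 1.232 g

1.23 g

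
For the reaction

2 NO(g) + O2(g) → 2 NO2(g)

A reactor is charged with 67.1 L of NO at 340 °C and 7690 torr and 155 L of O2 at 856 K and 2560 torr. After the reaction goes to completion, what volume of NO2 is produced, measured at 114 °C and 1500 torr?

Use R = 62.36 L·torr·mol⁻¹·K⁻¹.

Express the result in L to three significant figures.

n(NO) = PV/RT = (7690 × 67.1) / (62.36 × 613.15) = 13.50 mol
n(O2) = PV/RT = (2560 × 155) / (62.36 × 856) = 7.433 mol
For 13.50 mol NO, stoichiometry requires (1/2) × 13.50 = 6.750 mol O2; 7.433 mol is available, so NO is limiting.
n(NO2) = (2/2) × 13.50 = 13.50 mol
V(NO2) = nRT/P = 13.50 × 62.36 × 387.15 / 1500 = 217.3 L

217 L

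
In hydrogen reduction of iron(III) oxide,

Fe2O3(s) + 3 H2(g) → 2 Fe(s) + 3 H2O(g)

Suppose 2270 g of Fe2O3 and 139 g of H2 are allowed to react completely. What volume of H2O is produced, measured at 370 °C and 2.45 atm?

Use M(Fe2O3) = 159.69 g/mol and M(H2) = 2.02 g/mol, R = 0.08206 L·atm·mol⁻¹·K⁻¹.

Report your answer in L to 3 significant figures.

919 L

n(Fe2O3) = 2270 / 159.69 = 14.22 mol
n(H2) = 139 / 2.02 = 68.81 mol
For 14.22 mol Fe2O3, stoichiometry requires (3/1) × 14.22 = 42.66 mol H2; 68.81 mol is available, so Fe2O3 is limiting.
n(H2O) = (3/1) × 14.22 = 42.66 mol
V(H2O) = nRT/P = 42.66 × 0.08206 × 643.15 / 2.45 = 919.0 L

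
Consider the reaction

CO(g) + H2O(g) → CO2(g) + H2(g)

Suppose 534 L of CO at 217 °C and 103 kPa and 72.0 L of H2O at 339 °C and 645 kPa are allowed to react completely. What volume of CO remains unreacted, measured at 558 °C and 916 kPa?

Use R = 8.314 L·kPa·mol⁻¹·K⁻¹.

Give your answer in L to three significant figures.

33.0 L

n(CO) = PV/RT = (103 × 534) / (8.314 × 490.15) = 13.50 mol
n(H2O) = PV/RT = (645 × 72.0) / (8.314 × 612.15) = 9.125 mol
For 13.50 mol CO, stoichiometry requires (1/1) × 13.50 = 13.50 mol H2O; 9.125 mol is available, so H2O is limiting.
n(CO) consumed = (1/1) × 9.125 = 9.125 mol; remaining = 13.50 − 9.125 = 4.375 mol
V(CO) = nRT/P = 4.375 × 8.314 × 831.15 / 916 = 33.00 L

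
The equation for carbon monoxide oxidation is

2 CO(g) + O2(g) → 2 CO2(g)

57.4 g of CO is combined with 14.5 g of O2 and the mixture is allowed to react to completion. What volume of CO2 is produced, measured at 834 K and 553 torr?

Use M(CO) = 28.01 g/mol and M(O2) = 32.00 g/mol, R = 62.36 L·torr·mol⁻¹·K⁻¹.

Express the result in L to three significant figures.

n(CO) = 57.4 / 28.01 = 2.049 mol
n(O2) = 14.5 / 32.00 = 0.4531 mol
For 2.049 mol CO, stoichiometry requires (1/2) × 2.049 = 1.024 mol O2; 0.4531 mol is available, so O2 is limiting.
n(CO2) = (2/1) × 0.4531 = 0.9062 mol
V(CO2) = nRT/P = 0.9062 × 62.36 × 834 / 553 = 85.23 L

85.2 L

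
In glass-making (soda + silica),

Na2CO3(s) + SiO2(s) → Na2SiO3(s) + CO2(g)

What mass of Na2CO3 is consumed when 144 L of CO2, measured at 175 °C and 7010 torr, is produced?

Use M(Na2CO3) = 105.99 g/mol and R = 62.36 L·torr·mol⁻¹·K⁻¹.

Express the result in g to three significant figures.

3830 g

n(CO2) = PV/RT = (7010 × 144) / (62.36 × 448.15) = 36.12 mol
n(Na2CO3) = (1/1) × 36.12 = 36.12 mol
m(Na2CO3) = 36.12 × 105.99 = 3828 g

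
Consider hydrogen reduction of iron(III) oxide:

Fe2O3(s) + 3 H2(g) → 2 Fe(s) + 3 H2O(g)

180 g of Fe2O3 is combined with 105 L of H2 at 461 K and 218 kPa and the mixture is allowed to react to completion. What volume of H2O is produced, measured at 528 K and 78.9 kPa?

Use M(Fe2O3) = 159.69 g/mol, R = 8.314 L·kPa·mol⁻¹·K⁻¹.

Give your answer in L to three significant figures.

n(Fe2O3) = 180 / 159.69 = 1.127 mol
n(H2) = PV/RT = (218 × 105) / (8.314 × 461) = 5.972 mol
For 1.127 mol Fe2O3, stoichiometry requires (3/1) × 1.127 = 3.381 mol H2; 5.972 mol is available, so Fe2O3 is limiting.
n(H2O) = (3/1) × 1.127 = 3.381 mol
V(H2O) = nRT/P = 3.381 × 8.314 × 528 / 78.9 = 188.1 L

188 L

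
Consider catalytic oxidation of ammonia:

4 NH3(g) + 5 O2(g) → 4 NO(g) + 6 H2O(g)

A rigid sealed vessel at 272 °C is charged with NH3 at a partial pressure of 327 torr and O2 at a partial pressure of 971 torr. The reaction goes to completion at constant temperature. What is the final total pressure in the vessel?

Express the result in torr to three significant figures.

1380 torr

With V and T fixed, P_i ∝ n_i, so the mole ratios apply directly to partial pressures at 272 °C.
P(O2) required for 327 torr of NH3 = (5/4) × 327 = 408.8 torr; available 971 torr, so NH3 is limiting.
P(O2) remaining = 971 − (5/4) × 327 = 562.2 torr
P(gaseous products) = (4+6)/4 × 327 = 817.5 torr
P_total at 272 °C = 562.2 + 817.5 = 1380 torr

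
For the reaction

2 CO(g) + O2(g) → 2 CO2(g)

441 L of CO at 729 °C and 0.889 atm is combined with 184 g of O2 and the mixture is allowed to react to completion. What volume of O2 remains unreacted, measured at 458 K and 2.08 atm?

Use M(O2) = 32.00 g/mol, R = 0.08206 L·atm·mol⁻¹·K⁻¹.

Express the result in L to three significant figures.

60.8 L

n(CO) = PV/RT = (0.889 × 441) / (0.08206 × 1002.15) = 4.767 mol
n(O2) = 184 / 32.00 = 5.750 mol
For 4.767 mol CO, stoichiometry requires (1/2) × 4.767 = 2.384 mol O2; 5.750 mol is available, so CO is limiting.
n(O2) consumed = (1/2) × 4.767 = 2.384 mol; remaining = 5.750 − 2.384 = 3.366 mol
V(O2) = nRT/P = 3.366 × 0.08206 × 458 / 2.08 = 60.82 L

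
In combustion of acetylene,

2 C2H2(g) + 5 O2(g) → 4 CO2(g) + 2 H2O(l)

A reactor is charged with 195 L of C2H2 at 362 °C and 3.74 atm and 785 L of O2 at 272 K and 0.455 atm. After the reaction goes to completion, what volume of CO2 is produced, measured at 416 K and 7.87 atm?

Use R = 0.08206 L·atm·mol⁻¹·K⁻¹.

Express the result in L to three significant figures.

55.5 L

n(C2H2) = PV/RT = (3.74 × 195) / (0.08206 × 635.15) = 13.99 mol
n(O2) = PV/RT = (0.455 × 785) / (0.08206 × 272) = 16.00 mol
For 13.99 mol C2H2, stoichiometry requires (5/2) × 13.99 = 34.98 mol O2; 16.00 mol is available, so O2 is limiting.
n(CO2) = (4/5) × 16.00 = 12.80 mol
V(CO2) = nRT/P = 12.80 × 0.08206 × 416 / 7.87 = 55.52 L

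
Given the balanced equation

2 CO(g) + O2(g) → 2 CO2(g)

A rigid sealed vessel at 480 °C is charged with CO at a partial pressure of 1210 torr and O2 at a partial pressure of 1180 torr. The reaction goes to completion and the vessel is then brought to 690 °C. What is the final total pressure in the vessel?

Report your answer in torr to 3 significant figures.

At constant V, partial pressures at 480 °C are proportional to moles, so apply stoichiometry directly to pressures.
P(O2) required for 1210 torr of CO = (1/2) × 1210 = 605.0 torr; available 1180 torr, so CO is limiting.
P(O2) remaining = 1180 − (1/2) × 1210 = 575.0 torr
P(gaseous products) = (2)/2 × 1210 = 1210 torr
P_total at 480 °C = 575.0 + 1210 = 1785 torr
Scaling to 690 °C: P = 1785 × 963.15/753.15 = 2283 torr

2280 torr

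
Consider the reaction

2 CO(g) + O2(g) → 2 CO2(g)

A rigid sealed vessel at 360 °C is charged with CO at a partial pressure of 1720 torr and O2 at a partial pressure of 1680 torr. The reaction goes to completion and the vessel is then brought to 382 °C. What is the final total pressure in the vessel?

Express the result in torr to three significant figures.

2630 torr

With V and T fixed, P_i ∝ n_i, so the mole ratios apply directly to partial pressures at 360 °C.
P(O2) required for 1720 torr of CO = (1/2) × 1720 = 860.0 torr; available 1680 torr, so CO is limiting.
P(O2) remaining = 1680 − (1/2) × 1720 = 820.0 torr
P(gaseous products) = (2)/2 × 1720 = 1720 torr
P_total at 360 °C = 820.0 + 1720 = 2540 torr
Scaling to 382 °C: P = 2540 × 655.15/633.15 = 2628 torr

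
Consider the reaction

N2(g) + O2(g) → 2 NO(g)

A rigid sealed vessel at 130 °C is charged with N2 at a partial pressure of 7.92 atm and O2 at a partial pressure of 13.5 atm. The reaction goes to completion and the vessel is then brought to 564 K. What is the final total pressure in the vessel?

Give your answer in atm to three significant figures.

30.0 atm

Because the vessel is rigid and T is held at 130 °C, work the stoichiometry in partial pressures (P_i = n_iRT/V).
P(O2) required for 7.92 atm of N2 = (1/1) × 7.92 = 7.920 atm; available 13.5 atm, so N2 is limiting.
P(O2) remaining = 13.5 − (1/1) × 7.92 = 5.580 atm
P(gaseous products) = (2)/1 × 7.92 = 15.84 atm
P_total at 130 °C = 5.580 + 15.84 = 21.42 atm
Scaling to 564 K: P = 21.42 × 564/403.15 = 29.97 atm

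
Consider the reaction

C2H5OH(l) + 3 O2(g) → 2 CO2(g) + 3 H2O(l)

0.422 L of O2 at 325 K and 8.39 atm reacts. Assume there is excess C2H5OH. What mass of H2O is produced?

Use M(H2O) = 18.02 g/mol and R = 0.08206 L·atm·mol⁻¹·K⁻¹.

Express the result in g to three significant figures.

n(O2) = PV/RT = (8.39 × 0.422) / (0.08206 × 325) = 0.1328 mol
n(H2O) = (3/3) × 0.1328 = 0.1328 mol
m(H2O) = 0.1328 × 18.02 = 2.393 g

2.39 g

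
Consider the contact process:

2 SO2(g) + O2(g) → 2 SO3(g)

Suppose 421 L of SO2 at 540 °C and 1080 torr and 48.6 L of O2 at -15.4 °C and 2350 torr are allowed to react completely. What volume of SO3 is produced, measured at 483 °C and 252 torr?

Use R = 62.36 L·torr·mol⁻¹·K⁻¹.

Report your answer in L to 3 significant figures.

n(SO2) = PV/RT = (1080 × 421) / (62.36 × 813.15) = 8.967 mol
n(O2) = PV/RT = (2350 × 48.6) / (62.36 × 257.75) = 7.106 mol
For 8.967 mol SO2, stoichiometry requires (1/2) × 8.967 = 4.484 mol O2; 7.106 mol is available, so SO2 is limiting.
n(SO3) = (2/2) × 8.967 = 8.967 mol
V(SO3) = nRT/P = 8.967 × 62.36 × 756.15 / 252 = 1678 L

1680 L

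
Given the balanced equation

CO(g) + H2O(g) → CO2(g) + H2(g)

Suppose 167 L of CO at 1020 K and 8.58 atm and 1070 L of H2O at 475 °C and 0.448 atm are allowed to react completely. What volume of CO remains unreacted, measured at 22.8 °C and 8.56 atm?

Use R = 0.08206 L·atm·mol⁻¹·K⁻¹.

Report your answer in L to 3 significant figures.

26.4 L

n(CO) = PV/RT = (8.58 × 167) / (0.08206 × 1020) = 17.12 mol
n(H2O) = PV/RT = (0.448 × 1070) / (0.08206 × 748.15) = 7.808 mol
For 17.12 mol CO, stoichiometry requires (1/1) × 17.12 = 17.12 mol H2O; 7.808 mol is available, so H2O is limiting.
n(CO) consumed = (1/1) × 7.808 = 7.808 mol; remaining = 17.12 − 7.808 = 9.312 mol
V(CO) = nRT/P = 9.312 × 0.08206 × 295.95 / 8.56 = 26.42 L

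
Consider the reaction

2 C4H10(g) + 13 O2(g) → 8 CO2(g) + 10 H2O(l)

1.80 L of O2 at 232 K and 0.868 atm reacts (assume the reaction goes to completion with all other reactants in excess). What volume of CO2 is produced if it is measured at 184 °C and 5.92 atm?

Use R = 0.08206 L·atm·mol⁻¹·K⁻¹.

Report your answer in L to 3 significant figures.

0.320 L

n(O2) = PV/RT = (0.868 × 1.80) / (0.08206 × 232) = 0.08207 mol
n(CO2) = (8/13) × 0.08207 = 0.05050 mol
V = nRT/P = 0.05050 × 0.08206 × 457.15 / 5.92 = 0.3200 L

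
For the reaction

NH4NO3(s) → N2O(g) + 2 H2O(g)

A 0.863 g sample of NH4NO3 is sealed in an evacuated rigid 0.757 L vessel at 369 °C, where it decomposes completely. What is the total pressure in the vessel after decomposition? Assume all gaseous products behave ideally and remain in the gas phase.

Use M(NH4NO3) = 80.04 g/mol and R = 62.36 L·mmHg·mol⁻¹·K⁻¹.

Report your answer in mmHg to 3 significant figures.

1710 mmHg

n(NH4NO3) = 0.863 / 80.04 = 0.01078 mol
n(gas produced) = (3/1) × 0.01078 = 0.03234 mol
P = nRT/V = 0.03234 × 62.36 × 642.15 / 0.757 = 1711 mmHg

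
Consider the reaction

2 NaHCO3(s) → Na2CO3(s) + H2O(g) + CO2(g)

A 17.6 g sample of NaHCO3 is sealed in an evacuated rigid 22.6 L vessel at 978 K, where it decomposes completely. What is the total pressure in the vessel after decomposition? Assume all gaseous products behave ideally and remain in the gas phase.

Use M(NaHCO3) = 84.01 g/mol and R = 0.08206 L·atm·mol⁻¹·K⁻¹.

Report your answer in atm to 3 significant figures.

n(NaHCO3) = 17.6 / 84.01 = 0.2095 mol
n(gas produced) = (2/2) × 0.2095 = 0.2095 mol
P = nRT/V = 0.2095 × 0.08206 × 978 / 22.6 = 0.7440 atm

0.744 atm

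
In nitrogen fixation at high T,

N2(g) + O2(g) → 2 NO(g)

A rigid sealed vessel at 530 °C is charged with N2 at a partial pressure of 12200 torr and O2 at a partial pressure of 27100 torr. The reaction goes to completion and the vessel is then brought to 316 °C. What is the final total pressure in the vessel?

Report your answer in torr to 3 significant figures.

Because the vessel is rigid and T is held at 530 °C, work the stoichiometry in partial pressures (P_i = n_iRT/V).
P(O2) required for 12200 torr of N2 = (1/1) × 12200 = 12200 torr; available 27100 torr, so N2 is limiting.
P(O2) remaining = 27100 − (1/1) × 12200 = 14900 torr
P(gaseous products) = (2)/1 × 12200 = 24400 torr
P_total at 530 °C = 14900 + 24400 = 39300 torr
Scaling to 316 °C: P = 39300 × 589.15/803.15 = 28830 torr

28800 torr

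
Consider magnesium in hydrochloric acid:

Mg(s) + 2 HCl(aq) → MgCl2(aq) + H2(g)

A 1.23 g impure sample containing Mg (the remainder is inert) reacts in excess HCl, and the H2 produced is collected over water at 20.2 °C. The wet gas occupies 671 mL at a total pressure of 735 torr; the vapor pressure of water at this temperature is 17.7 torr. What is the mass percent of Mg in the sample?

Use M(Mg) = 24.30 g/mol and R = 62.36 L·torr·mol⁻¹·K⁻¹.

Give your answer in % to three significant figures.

52.0 %

P(H2) = 735 − 17.7 = 717.3 torr
n(H2) = PV/RT = (717.3 × 0.6710) / (62.36 × 293.35) = 0.02631 mol
n(Mg) = (1/1) × 0.02631 = 0.02631 mol
m(Mg) = 0.02631 × 24.30 = 0.6393 g
%Mg = 0.6393 / 1.23 × 100 = 51.98%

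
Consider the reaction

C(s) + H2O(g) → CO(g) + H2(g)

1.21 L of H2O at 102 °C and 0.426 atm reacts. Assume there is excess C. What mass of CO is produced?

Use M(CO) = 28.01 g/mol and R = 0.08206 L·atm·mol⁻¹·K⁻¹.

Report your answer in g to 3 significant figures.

n(H2O) = PV/RT = (0.426 × 1.21) / (0.08206 × 375.15) = 0.01674 mol
n(CO) = (1/1) × 0.01674 = 0.01674 mol
m(CO) = 0.01674 × 28.01 = 0.4689 g

0.469 g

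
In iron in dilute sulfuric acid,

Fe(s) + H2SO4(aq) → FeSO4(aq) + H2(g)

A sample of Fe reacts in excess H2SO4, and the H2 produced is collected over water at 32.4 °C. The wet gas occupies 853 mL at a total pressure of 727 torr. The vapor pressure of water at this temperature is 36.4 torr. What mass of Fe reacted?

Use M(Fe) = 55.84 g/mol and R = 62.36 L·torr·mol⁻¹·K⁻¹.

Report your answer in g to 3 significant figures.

P(H2) = 727 − 36.4 = 690.6 torr
n(H2) = PV/RT = (690.6 × 0.8530) / (62.36 × 305.55) = 0.03092 mol
n(Fe) = (1/1) × 0.03092 = 0.03092 mol
m(Fe) = 0.03092 × 55.84 = 1.727 g

1.73 g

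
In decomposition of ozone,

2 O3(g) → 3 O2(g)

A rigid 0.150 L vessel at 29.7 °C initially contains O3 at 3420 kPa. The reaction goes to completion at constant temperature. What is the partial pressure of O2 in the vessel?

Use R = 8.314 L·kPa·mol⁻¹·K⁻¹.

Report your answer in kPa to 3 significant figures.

5130 kPa

n(O3)₀ = PV/RT = (3420 × 0.150) / (8.314 × 302.85) = 0.2037 mol
n(O2) = (3/2) × 0.2037 = 0.3055 mol
P(O2) = nRT/V = 0.3055 × 8.314 × 302.85 / 0.150 = 5128 kPa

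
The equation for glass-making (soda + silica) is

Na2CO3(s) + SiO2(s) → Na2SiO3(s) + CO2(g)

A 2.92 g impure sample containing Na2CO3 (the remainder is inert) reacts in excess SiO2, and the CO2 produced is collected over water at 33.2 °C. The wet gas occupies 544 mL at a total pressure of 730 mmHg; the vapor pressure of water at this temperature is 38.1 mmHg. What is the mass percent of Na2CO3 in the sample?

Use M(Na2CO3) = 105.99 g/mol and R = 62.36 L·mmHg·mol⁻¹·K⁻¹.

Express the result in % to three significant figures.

71.5 %

P(CO2) = 730 − 38.1 = 691.9 mmHg
n(CO2) = PV/RT = (691.9 × 0.5440) / (62.36 × 306.35) = 0.01970 mol
n(Na2CO3) = (1/1) × 0.01970 = 0.01970 mol
m(Na2CO3) = 0.01970 × 105.99 = 2.088 g
%Na2CO3 = 2.088 / 2.92 × 100 = 71.51%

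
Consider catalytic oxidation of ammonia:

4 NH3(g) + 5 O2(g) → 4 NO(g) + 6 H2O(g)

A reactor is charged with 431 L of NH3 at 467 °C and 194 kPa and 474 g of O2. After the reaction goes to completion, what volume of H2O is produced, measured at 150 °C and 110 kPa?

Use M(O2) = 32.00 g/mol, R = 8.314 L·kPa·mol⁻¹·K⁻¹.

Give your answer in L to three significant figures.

n(NH3) = PV/RT = (194 × 431) / (8.314 × 740.15) = 13.59 mol
n(O2) = 474 / 32.00 = 14.81 mol
For 13.59 mol NH3, stoichiometry requires (5/4) × 13.59 = 16.99 mol O2; 14.81 mol is available, so O2 is limiting.
n(H2O) = (6/5) × 14.81 = 17.77 mol
V(H2O) = nRT/P = 17.77 × 8.314 × 423.15 / 110 = 568.3 L

568 L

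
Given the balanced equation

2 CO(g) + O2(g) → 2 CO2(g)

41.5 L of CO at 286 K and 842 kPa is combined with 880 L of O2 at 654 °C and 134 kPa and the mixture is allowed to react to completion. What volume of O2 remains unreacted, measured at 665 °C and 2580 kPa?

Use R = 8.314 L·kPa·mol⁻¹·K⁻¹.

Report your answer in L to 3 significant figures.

24.0 L

n(CO) = PV/RT = (842 × 41.5) / (8.314 × 286) = 14.70 mol
n(O2) = PV/RT = (134 × 880) / (8.314 × 927.15) = 15.30 mol
For 14.70 mol CO, stoichiometry requires (1/2) × 14.70 = 7.350 mol O2; 15.30 mol is available, so CO is limiting.
n(O2) consumed = (1/2) × 14.70 = 7.350 mol; remaining = 15.30 − 7.350 = 7.950 mol
V(O2) = nRT/P = 7.950 × 8.314 × 938.15 / 2580 = 24.03 L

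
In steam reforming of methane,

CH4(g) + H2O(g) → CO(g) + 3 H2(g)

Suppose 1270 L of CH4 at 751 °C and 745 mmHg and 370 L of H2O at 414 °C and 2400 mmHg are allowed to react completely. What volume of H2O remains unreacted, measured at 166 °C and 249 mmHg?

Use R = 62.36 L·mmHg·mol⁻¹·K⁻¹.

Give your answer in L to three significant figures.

n(CH4) = PV/RT = (745 × 1270) / (62.36 × 1024.15) = 14.81 mol
n(H2O) = PV/RT = (2400 × 370) / (62.36 × 687.15) = 20.72 mol
For 14.81 mol CH4, stoichiometry requires (1/1) × 14.81 = 14.81 mol H2O; 20.72 mol is available, so CH4 is limiting.
n(H2O) consumed = (1/1) × 14.81 = 14.81 mol; remaining = 20.72 − 14.81 = 5.910 mol
V(H2O) = nRT/P = 5.910 × 62.36 × 439.15 / 249 = 650.0 L

650 L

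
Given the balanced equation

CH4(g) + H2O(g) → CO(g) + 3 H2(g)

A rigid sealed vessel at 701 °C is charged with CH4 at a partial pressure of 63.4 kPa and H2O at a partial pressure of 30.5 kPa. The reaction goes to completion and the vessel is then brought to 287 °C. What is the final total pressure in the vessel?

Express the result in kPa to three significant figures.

With V and T fixed, P_i ∝ n_i, so the mole ratios apply directly to partial pressures at 701 °C.
P(H2O) required for 63.4 kPa of CH4 = (1/1) × 63.4 = 63.40 kPa; available 30.5 kPa, so H2O is limiting.
P(CH4) remaining = 63.4 − (1/1) × 30.5 = 32.90 kPa
P(gaseous products) = (1+3)/1 × 30.5 = 122.0 kPa
P_total at 701 °C = 32.90 + 122.0 = 154.9 kPa
Scaling to 287 °C: P = 154.9 × 560.15/974.15 = 89.07 kPa

89.1 kPa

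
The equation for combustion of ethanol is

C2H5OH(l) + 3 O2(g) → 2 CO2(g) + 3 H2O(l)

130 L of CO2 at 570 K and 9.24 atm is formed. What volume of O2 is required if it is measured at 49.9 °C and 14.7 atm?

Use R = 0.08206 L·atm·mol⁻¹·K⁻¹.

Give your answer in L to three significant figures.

n(CO2) = PV/RT = (9.24 × 130) / (0.08206 × 570) = 25.68 mol
n(O2) = (3/2) × 25.68 = 38.52 mol
V = nRT/P = 38.52 × 0.08206 × 323.05 / 14.7 = 69.47 L

69.5 L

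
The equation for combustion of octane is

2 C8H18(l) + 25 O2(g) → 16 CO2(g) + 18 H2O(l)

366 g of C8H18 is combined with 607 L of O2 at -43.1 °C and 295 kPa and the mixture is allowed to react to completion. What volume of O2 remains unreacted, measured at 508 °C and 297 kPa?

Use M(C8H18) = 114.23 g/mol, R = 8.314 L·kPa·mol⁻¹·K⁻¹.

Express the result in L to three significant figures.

1170 L

n(C8H18) = 366 / 114.23 = 3.204 mol
n(O2) = PV/RT = (295 × 607) / (8.314 × 230.05) = 93.62 mol
For 3.204 mol C8H18, stoichiometry requires (25/2) × 3.204 = 40.05 mol O2; 93.62 mol is available, so C8H18 is limiting.
n(O2) consumed = (25/2) × 3.204 = 40.05 mol; remaining = 93.62 − 40.05 = 53.57 mol
V(O2) = nRT/P = 53.57 × 8.314 × 781.15 / 297 = 1171 L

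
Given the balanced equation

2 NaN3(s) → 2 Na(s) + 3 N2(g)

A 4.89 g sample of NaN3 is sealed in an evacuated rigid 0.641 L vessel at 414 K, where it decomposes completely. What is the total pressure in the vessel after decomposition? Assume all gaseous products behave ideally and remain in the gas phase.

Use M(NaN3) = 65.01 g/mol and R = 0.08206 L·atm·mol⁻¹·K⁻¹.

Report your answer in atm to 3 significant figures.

5.98 atm

n(NaN3) = 4.89 / 65.01 = 0.07522 mol
n(gas produced) = (3/2) × 0.07522 = 0.1128 mol
P = nRT/V = 0.1128 × 0.08206 × 414 / 0.641 = 5.978 atm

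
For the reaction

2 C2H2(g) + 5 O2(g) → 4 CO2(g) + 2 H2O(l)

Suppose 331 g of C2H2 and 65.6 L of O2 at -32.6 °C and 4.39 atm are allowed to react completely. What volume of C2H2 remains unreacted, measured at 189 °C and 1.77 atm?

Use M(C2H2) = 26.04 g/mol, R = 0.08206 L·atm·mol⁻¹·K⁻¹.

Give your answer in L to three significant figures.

147 L

n(C2H2) = 331 / 26.04 = 12.71 mol
n(O2) = PV/RT = (4.39 × 65.6) / (0.08206 × 240.55) = 14.59 mol
For 12.71 mol C2H2, stoichiometry requires (5/2) × 12.71 = 31.78 mol O2; 14.59 mol is available, so O2 is limiting.
n(C2H2) consumed = (2/5) × 14.59 = 5.836 mol; remaining = 12.71 − 5.836 = 6.874 mol
V(C2H2) = nRT/P = 6.874 × 0.08206 × 462.15 / 1.77 = 147.3 L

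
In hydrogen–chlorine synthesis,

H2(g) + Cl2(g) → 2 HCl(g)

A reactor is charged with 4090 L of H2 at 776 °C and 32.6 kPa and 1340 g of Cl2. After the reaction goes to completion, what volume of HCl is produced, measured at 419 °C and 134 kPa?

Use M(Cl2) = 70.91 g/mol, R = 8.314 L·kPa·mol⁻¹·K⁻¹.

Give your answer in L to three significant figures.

n(H2) = PV/RT = (32.6 × 4090) / (8.314 × 1049.15) = 15.29 mol
n(Cl2) = 1340 / 70.91 = 18.90 mol
For 15.29 mol H2, stoichiometry requires (1/1) × 15.29 = 15.29 mol Cl2; 18.90 mol is available, so H2 is limiting.
n(HCl) = (2/1) × 15.29 = 30.58 mol
V(HCl) = nRT/P = 30.58 × 8.314 × 692.15 / 134 = 1313 L

1310 L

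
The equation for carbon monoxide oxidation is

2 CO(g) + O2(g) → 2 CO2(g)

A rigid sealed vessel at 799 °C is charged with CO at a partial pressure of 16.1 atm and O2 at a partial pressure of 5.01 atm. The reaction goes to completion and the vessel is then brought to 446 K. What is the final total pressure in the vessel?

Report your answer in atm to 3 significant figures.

With V and T fixed, P_i ∝ n_i, so the mole ratios apply directly to partial pressures at 799 °C.
P(O2) required for 16.1 atm of CO = (1/2) × 16.1 = 8.050 atm; available 5.01 atm, so O2 is limiting.
P(CO) remaining = 16.1 − (2/1) × 5.01 = 6.080 atm
P(gaseous products) = (2)/1 × 5.01 = 10.02 atm
P_total at 799 °C = 6.080 + 10.02 = 16.10 atm
Scaling to 446 K: P = 16.10 × 446/1072.15 = 6.697 atm

6.70 atm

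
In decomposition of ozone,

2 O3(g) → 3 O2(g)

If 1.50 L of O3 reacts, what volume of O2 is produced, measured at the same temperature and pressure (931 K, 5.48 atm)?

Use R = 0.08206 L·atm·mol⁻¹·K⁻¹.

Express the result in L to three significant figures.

2.25 L

At constant T and P, gas volumes are in the mole ratio: V(O2) = (3/2) × 1.50 = 2.250 L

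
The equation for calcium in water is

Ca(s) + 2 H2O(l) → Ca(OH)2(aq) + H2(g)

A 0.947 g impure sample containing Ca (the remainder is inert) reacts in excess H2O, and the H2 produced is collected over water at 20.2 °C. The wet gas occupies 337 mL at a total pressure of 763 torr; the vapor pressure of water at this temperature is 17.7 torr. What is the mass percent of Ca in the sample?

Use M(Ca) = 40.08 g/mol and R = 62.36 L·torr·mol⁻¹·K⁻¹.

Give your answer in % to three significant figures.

P(H2) = 763 − 17.7 = 745.3 torr
n(H2) = PV/RT = (745.3 × 0.3370) / (62.36 × 293.35) = 0.01373 mol
n(Ca) = (1/1) × 0.01373 = 0.01373 mol
m(Ca) = 0.01373 × 40.08 = 0.5503 g
%Ca = 0.5503 / 0.947 × 100 = 58.11%

58.1 %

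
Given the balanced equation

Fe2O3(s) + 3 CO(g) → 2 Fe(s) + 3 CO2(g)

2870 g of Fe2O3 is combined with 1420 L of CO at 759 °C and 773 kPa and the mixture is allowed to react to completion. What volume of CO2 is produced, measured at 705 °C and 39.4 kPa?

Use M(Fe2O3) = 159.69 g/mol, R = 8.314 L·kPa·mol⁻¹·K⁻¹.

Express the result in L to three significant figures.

n(Fe2O3) = 2870 / 159.69 = 17.97 mol
n(CO) = PV/RT = (773 × 1420) / (8.314 × 1032.15) = 127.9 mol
For 17.97 mol Fe2O3, stoichiometry requires (3/1) × 17.97 = 53.91 mol CO; 127.9 mol is available, so Fe2O3 is limiting.
n(CO2) = (3/1) × 17.97 = 53.91 mol
V(CO2) = nRT/P = 53.91 × 8.314 × 978.15 / 39.4 = 11130 L

11100 L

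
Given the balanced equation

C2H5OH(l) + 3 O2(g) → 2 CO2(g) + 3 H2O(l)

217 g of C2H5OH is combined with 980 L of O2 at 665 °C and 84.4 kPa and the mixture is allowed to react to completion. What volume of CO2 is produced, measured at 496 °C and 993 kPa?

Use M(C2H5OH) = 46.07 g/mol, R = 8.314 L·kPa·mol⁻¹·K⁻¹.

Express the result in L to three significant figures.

45.5 L

n(C2H5OH) = 217 / 46.07 = 4.710 mol
n(O2) = PV/RT = (84.4 × 980) / (8.314 × 938.15) = 10.60 mol
For 4.710 mol C2H5OH, stoichiometry requires (3/1) × 4.710 = 14.13 mol O2; 10.60 mol is available, so O2 is limiting.
n(CO2) = (2/3) × 10.60 = 7.067 mol
V(CO2) = nRT/P = 7.067 × 8.314 × 769.15 / 993 = 45.51 L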